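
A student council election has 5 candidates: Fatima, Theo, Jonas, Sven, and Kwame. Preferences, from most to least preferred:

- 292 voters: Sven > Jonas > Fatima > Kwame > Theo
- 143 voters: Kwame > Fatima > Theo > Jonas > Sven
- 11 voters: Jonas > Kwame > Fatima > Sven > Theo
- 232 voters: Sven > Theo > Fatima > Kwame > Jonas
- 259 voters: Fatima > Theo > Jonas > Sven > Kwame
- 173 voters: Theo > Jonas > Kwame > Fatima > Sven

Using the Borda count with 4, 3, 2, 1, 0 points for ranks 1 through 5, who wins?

Fatima

Fatima: 292·2 + 143·3 + 11·2 + 232·2 + 259·4 + 173·1 = 2708
Theo: 292·0 + 143·2 + 11·0 + 232·3 + 259·3 + 173·4 = 2451
Jonas: 292·3 + 143·1 + 11·4 + 232·0 + 259·2 + 173·3 = 2100
Sven: 292·4 + 143·0 + 11·1 + 232·4 + 259·1 + 173·0 = 2366
Kwame: 292·1 + 143·4 + 11·3 + 232·1 + 259·0 + 173·2 = 1475
Fatima has the highest Borda score (2708).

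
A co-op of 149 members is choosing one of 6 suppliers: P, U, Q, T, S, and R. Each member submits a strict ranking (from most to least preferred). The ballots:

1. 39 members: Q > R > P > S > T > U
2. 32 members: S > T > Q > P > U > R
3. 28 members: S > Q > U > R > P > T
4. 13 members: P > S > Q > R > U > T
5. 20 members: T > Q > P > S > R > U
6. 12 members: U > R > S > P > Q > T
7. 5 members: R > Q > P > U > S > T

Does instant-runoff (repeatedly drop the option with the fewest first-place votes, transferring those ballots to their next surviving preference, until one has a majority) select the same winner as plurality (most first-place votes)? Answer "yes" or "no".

yes

Instant-runoff — R1 P 13, U 12, Q 39, T 20, S 60, R 5 (R out); R2 P 13, U 12, Q 44, T 20, S 60 (U out); R3 P 13, Q 44, T 20, S 72 (P out); R4 Q 44, T 20, S 85 (S winner). Winner: S.
Plurality — first-place votes: P 13, U 12, Q 39, T 20, S 60, R 5. Winner: S.
The two methods agree.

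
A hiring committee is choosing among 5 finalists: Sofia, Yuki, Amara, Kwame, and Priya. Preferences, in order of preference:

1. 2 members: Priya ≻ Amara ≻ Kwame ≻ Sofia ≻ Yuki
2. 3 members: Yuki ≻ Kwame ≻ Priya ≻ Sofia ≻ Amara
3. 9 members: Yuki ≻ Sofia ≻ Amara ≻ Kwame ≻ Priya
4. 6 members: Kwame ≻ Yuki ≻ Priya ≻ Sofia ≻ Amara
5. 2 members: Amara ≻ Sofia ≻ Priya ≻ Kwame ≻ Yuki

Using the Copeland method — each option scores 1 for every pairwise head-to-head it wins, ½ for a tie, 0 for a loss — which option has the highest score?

Sofia: beats Amara; ties Kwame and Priya; loses to Yuki → score 2.
Yuki: beats Sofia, Amara, Kwame, and Priya → score 4.
Amara: beats Kwame; ties Priya; loses to Sofia and Yuki → score 1.5.
Kwame: beats Priya; ties Sofia; loses to Yuki and Amara → score 1.5.
Priya: ties Sofia and Amara; loses to Yuki and Kwame → score 1.
Yuki has the best pairwise record.

Yuki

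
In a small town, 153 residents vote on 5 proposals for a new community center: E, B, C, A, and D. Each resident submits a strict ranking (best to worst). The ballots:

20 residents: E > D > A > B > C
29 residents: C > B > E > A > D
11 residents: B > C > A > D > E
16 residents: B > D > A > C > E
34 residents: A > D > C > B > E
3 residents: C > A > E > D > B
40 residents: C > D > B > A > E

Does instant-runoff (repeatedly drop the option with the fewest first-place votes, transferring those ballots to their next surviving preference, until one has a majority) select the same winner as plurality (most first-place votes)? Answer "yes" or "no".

yes

Instant-runoff — R1 E 20, B 27, C 72, A 34, D 0 (D out); R2 E 20, B 27, C 72, A 34 (E out); R3 B 27, C 72, A 54 (B out); R4 C 83, A 70 (C winner). Winner: C.
Plurality — first-place votes: E 20, B 27, C 72, A 34, D 0. Winner: C.
The two methods agree.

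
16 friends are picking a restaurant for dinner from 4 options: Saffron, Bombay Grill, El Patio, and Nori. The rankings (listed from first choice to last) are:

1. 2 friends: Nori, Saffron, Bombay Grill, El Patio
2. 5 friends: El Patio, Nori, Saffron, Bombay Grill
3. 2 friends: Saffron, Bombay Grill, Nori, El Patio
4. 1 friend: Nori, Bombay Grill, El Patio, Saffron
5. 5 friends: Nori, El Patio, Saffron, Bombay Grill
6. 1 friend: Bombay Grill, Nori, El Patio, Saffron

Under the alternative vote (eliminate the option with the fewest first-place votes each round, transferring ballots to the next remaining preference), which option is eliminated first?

Bombay Grill

Round 1: Saffron 2, Bombay Grill 1, El Patio 5, Nori 8. Eliminate Bombay Grill.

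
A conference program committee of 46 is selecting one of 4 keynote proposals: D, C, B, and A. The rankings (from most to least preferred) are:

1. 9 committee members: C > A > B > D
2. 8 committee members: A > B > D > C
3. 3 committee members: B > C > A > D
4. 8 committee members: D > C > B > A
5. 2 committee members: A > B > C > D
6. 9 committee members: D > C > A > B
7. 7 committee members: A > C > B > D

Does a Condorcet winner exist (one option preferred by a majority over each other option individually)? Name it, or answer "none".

Checking pairwise contests:
B beats D 29–17.
D beats C 25–21.
C beats B 33–13.
C beats A 29–17.
Every option loses at least one head-to-head, so there is no Condorcet winner.

none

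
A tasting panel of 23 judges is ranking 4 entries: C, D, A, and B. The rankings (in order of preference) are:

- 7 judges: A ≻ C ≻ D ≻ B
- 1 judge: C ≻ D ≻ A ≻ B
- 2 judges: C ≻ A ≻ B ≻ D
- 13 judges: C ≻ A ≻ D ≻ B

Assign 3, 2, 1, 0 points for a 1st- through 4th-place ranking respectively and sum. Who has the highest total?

C

C: 7·2 + 1·3 + 2·3 + 13·3 = 62
D: 7·1 + 1·2 + 2·0 + 13·1 = 22
A: 7·3 + 1·1 + 2·2 + 13·2 = 52
B: 7·0 + 1·0 + 2·1 + 13·0 = 2
C has the highest Borda score (62).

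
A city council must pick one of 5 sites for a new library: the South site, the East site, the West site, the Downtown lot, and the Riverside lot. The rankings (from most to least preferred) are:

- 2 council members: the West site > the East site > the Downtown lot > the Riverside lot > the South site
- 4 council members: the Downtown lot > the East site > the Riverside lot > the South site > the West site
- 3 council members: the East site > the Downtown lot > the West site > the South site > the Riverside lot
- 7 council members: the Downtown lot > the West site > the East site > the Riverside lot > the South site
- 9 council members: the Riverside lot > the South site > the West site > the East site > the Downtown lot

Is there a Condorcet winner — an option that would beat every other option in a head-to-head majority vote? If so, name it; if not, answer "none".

Checking pairwise contests:
the East site beats the South site 16–9.
the West site beats the East site 18–7.
the South site beats the West site 13–12.
the East site beats the Downtown lot 14–11.
the East site beats the Riverside lot 16–9.
Every option loses at least one head-to-head, so there is no Condorcet winner.

none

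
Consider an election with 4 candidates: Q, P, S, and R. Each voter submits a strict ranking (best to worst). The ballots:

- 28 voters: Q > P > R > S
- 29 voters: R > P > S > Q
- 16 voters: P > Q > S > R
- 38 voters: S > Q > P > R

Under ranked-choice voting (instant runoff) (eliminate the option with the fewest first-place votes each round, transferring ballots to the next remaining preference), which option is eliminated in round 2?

Round 1: Q 28, P 16, S 38, R 29. Eliminate P.
Round 2: Q 44, S 38, R 29. Eliminate R.

R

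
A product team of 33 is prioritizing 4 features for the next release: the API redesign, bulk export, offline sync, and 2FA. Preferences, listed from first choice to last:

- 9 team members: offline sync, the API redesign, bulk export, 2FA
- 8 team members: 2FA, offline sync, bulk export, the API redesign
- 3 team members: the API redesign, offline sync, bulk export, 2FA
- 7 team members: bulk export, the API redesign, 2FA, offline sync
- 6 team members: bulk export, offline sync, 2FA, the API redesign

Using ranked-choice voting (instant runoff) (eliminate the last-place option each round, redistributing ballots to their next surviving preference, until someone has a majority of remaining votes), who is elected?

offline sync

Round 1: the API redesign 3, bulk export 13, offline sync 9, 2FA 8. Eliminate the API redesign.
Round 2: bulk export 13, offline sync 12, 2FA 8. Eliminate 2FA.
Round 3: bulk export 13, offline sync 20. Offline sync has a majority.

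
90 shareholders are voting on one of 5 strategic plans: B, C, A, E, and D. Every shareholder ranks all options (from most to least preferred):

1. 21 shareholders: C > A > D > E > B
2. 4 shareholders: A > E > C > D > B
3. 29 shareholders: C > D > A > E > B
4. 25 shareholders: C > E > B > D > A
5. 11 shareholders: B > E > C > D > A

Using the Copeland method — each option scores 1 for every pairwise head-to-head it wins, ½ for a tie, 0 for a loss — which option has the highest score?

B: loses to C, A, E, and D → score 0.
C: beats B, A, E, and D → score 4.
A: beats B and E; loses to C and D → score 2.
E: beats B; loses to C, A, and D → score 1.
D: beats B, A, and E; loses to C → score 3.
C has the best pairwise record.

C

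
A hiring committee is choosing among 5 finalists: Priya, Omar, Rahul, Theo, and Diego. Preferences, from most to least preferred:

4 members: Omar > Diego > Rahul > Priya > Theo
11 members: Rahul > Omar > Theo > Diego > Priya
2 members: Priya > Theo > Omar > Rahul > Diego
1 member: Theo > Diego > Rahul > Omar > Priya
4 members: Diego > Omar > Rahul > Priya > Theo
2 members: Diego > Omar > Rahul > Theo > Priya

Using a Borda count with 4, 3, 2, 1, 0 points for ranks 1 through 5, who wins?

Omar

Priya: 4·1 + 11·0 + 2·4 + 1·0 + 4·1 + 2·0 = 16
Omar: 4·4 + 11·3 + 2·2 + 1·1 + 4·3 + 2·3 = 72
Rahul: 4·2 + 11·4 + 2·1 + 1·2 + 4·2 + 2·2 = 68
Theo: 4·0 + 11·2 + 2·3 + 1·4 + 4·0 + 2·1 = 34
Diego: 4·3 + 11·1 + 2·0 + 1·3 + 4·4 + 2·4 = 50
Omar has the highest Borda score (72).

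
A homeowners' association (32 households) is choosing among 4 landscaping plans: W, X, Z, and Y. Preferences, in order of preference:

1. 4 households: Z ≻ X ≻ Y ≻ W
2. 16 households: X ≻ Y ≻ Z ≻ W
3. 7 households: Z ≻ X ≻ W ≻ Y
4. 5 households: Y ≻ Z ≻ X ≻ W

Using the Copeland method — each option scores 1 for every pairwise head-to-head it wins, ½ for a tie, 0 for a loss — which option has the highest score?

X

W: loses to X, Z, and Y → score 0.
X: beats W and Y; ties Z → score 2.5.
Z: beats W; ties X; loses to Y → score 1.5.
Y: beats W and Z; loses to X → score 2.
X has the best pairwise record.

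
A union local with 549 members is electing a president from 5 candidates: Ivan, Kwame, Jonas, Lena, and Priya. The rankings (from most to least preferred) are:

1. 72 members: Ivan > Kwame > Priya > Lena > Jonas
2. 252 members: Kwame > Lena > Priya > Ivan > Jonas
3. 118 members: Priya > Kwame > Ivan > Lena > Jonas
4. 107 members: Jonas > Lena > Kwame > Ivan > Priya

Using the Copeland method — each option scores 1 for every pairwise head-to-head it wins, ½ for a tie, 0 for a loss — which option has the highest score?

Ivan: beats Jonas; loses to Kwame, Lena, and Priya → score 1.
Kwame: beats Ivan, Jonas, Lena, and Priya → score 4.
Jonas: loses to Ivan, Kwame, Lena, and Priya → score 0.
Lena: beats Ivan, Jonas, and Priya; loses to Kwame → score 3.
Priya: beats Ivan and Jonas; loses to Kwame and Lena → score 2.
Kwame has the best pairwise record.

Kwame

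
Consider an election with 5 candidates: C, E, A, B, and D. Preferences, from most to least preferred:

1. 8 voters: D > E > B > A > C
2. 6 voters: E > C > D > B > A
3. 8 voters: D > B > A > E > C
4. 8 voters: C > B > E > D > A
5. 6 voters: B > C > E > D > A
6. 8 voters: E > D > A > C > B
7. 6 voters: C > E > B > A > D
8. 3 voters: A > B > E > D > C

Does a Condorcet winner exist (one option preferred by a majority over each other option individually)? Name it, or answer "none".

E vs C: 33–20 for E.
E vs A: 42–11 for E.
E vs B: 28–25 for E.
E vs D: 37–16 for E.
E beats every other option head-to-head.

E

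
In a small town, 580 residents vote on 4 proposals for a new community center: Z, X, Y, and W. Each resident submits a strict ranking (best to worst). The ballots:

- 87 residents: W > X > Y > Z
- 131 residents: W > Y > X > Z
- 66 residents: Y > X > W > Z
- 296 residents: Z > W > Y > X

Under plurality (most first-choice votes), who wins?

First-place votes: Z 296, X 0, Y 66, W 218.
Z has the most first-place votes.

Z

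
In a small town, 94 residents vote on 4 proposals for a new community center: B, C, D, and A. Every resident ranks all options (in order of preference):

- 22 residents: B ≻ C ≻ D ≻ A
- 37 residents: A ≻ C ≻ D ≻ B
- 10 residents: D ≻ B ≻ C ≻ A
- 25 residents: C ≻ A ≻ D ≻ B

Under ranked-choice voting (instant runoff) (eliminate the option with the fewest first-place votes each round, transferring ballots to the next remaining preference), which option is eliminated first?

D

Round 1: B 22, C 25, D 10, A 37. Eliminate D.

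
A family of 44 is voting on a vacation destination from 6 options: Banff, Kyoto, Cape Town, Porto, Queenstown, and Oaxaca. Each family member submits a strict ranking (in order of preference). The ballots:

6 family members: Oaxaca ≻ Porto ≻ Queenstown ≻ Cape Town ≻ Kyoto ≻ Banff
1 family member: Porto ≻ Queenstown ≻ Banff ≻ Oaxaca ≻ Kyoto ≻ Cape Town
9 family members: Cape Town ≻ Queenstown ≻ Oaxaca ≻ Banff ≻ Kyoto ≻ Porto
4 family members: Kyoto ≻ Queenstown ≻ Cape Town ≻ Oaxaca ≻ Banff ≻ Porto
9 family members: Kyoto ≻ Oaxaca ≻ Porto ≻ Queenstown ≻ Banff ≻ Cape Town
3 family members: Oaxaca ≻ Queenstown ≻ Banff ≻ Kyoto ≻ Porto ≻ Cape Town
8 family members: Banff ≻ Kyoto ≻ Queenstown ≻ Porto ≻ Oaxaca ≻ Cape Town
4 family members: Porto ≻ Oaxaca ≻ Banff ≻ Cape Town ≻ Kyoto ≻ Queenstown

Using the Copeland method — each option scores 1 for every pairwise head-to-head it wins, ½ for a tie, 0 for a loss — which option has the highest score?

Oaxaca

Banff: beats Kyoto, Cape Town, and Porto; loses to Queenstown and Oaxaca → score 3.
Kyoto: beats Cape Town, Porto, and Queenstown; loses to Banff and Oaxaca → score 3.
Cape Town: loses to Banff, Kyoto, Porto, Queenstown, and Oaxaca → score 0.
Porto: beats Cape Town; loses to Banff, Kyoto, Queenstown, and Oaxaca → score 1.
Queenstown: beats Banff, Cape Town, and Porto; ties Oaxaca; loses to Kyoto → score 3.5.
Oaxaca: beats Banff, Kyoto, Cape Town, and Porto; ties Queenstown → score 4.5.
Oaxaca has the best pairwise record.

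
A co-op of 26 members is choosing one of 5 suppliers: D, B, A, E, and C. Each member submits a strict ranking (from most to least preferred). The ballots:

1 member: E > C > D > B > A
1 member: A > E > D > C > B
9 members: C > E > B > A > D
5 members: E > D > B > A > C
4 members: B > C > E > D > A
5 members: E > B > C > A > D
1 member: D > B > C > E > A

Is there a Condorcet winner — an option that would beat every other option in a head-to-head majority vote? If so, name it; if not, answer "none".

Checking pairwise contests:
B beats D 18–8.
E beats B 21–5.
B beats A 25–1.
C beats E 14–12.
B beats C 15–11.
Every option loses at least one head-to-head, so there is no Condorcet winner.

none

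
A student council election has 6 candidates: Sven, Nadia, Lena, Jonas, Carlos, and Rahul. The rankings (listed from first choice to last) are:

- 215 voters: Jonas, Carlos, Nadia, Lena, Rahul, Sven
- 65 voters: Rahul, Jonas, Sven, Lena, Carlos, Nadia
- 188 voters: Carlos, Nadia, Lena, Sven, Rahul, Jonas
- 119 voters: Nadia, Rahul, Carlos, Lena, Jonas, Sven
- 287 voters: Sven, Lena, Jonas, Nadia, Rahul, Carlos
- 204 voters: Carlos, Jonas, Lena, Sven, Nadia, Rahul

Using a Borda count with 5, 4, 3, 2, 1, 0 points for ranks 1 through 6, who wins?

Sven: 215·0 + 65·3 + 188·2 + 119·0 + 287·5 + 204·2 = 2414
Nadia: 215·3 + 65·0 + 188·4 + 119·5 + 287·2 + 204·1 = 2770
Lena: 215·2 + 65·2 + 188·3 + 119·2 + 287·4 + 204·3 = 3122
Jonas: 215·5 + 65·4 + 188·0 + 119·1 + 287·3 + 204·4 = 3131
Carlos: 215·4 + 65·1 + 188·5 + 119·3 + 287·0 + 204·5 = 3242
Rahul: 215·1 + 65·5 + 188·1 + 119·4 + 287·1 + 204·0 = 1491
Carlos has the highest Borda score (3242).

Carlos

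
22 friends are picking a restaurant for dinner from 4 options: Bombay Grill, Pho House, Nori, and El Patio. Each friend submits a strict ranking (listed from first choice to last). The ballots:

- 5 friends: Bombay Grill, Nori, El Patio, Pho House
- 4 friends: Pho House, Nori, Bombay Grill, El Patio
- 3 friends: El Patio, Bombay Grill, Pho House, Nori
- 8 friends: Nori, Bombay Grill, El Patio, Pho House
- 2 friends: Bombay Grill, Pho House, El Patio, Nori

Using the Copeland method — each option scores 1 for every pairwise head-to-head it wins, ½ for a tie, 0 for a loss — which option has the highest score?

Nori

Bombay Grill: beats Pho House and El Patio; loses to Nori → score 2.
Pho House: loses to Bombay Grill, Nori, and El Patio → score 0.
Nori: beats Bombay Grill, Pho House, and El Patio → score 3.
El Patio: beats Pho House; loses to Bombay Grill and Nori → score 1.
Nori has the best pairwise record.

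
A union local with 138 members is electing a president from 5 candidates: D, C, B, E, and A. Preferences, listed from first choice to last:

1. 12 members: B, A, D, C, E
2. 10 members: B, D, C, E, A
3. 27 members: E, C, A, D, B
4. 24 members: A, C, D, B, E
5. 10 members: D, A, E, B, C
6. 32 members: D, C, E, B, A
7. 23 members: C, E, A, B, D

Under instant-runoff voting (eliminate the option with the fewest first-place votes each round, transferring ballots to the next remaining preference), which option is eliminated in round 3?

Round 1: D 42, C 23, B 22, E 27, A 24. Eliminate B.
Round 2: D 52, C 23, E 27, A 36. Eliminate C.
Round 3: D 52, E 50, A 36. Eliminate A.

A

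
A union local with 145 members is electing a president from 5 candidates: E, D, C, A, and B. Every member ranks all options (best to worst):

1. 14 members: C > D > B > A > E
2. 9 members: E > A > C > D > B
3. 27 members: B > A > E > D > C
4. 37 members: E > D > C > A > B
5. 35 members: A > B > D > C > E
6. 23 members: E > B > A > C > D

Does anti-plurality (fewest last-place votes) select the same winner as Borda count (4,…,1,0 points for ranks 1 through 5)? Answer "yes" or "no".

Anti-plurality — last-place votes: E 49, D 23, C 27, A 0, B 46. Winner: A.
Borda — scores: E 330, D 259, C 206, A 345, B 310. Winner: A.
The two methods agree.

yes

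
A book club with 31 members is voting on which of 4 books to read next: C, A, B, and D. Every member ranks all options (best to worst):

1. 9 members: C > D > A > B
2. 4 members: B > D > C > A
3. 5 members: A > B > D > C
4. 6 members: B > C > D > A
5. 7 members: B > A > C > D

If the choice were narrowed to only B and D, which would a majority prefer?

B

Voters preferring B to D: 22; preferring D to B: 9.
B wins the head-to-head.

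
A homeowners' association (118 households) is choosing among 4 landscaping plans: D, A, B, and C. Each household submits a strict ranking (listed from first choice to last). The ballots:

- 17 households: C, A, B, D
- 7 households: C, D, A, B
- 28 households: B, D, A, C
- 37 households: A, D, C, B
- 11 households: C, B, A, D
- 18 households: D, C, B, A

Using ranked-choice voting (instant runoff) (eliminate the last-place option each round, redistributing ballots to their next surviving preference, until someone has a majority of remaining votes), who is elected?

A

Round 1: D 18, A 37, B 28, C 35. Eliminate D.
Round 2: A 37, B 28, C 53. Eliminate B.
Round 3: A 65, C 53. A has a majority.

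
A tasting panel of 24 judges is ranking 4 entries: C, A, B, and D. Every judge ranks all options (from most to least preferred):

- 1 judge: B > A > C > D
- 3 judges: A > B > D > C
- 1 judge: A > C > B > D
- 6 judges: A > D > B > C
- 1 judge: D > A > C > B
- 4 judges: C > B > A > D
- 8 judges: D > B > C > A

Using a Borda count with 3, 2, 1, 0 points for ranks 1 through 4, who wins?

C: 1·1 + 3·0 + 1·2 + 6·0 + 1·1 + 4·3 + 8·1 = 24
A: 1·2 + 3·3 + 1·3 + 6·3 + 1·2 + 4·1 + 8·0 = 38
B: 1·3 + 3·2 + 1·1 + 6·1 + 1·0 + 4·2 + 8·2 = 40
D: 1·0 + 3·1 + 1·0 + 6·2 + 1·3 + 4·0 + 8·3 = 42
D has the highest Borda score (42).

D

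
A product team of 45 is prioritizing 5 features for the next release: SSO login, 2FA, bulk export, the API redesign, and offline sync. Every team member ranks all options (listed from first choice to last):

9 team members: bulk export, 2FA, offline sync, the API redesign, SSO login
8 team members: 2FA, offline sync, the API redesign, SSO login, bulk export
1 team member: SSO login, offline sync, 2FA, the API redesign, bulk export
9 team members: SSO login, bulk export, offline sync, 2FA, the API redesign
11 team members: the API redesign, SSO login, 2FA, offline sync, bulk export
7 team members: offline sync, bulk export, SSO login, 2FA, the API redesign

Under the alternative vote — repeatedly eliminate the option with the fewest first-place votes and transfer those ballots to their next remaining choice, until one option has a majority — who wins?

Round 1: SSO login 10, 2FA 8, bulk export 9, the API redesign 11, offline sync 7. Eliminate offline sync.
Round 2: SSO login 10, 2FA 8, bulk export 16, the API redesign 11. Eliminate 2FA.
Round 3: SSO login 10, bulk export 16, the API redesign 19. Eliminate SSO login.
Round 4: bulk export 25, the API redesign 20. Bulk export has a majority.

bulk export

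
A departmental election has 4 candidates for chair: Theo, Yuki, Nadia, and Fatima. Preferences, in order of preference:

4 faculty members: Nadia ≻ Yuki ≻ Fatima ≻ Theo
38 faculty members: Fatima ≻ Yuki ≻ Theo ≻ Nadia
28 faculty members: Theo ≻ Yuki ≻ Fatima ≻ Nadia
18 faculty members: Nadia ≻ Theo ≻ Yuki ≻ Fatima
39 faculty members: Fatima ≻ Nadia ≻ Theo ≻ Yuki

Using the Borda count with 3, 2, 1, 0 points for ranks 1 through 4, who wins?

Theo: 4·0 + 38·1 + 28·3 + 18·2 + 39·1 = 197
Yuki: 4·2 + 38·2 + 28·2 + 18·1 + 39·0 = 158
Nadia: 4·3 + 38·0 + 28·0 + 18·3 + 39·2 = 144
Fatima: 4·1 + 38·3 + 28·1 + 18·0 + 39·3 = 263
Fatima has the highest Borda score (263).

Fatima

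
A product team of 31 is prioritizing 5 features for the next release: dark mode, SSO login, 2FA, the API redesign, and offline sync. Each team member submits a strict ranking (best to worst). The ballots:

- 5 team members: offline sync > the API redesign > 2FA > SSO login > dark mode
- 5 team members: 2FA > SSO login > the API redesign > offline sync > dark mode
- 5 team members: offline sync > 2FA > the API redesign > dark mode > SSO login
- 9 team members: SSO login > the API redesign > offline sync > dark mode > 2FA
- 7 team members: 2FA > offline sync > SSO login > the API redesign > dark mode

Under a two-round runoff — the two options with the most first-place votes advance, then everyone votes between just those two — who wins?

Round 1 first-place votes: dark mode 0, SSO login 9, 2FA 12, the API redesign 0, offline sync 10.
2FA and offline sync advance.
Runoff: 2FA is preferred to offline sync by 12 voters; offline sync by 19.
offline sync wins the runoff.

offline sync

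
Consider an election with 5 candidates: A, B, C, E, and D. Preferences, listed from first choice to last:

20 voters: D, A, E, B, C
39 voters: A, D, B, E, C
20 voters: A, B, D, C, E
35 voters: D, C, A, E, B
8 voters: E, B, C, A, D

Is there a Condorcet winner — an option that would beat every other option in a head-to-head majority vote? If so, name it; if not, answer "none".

A

A vs B: 114–8 for A.
A vs C: 79–43 for A.
A vs E: 114–8 for A.
A vs D: 67–55 for A.
A beats every other option head-to-head.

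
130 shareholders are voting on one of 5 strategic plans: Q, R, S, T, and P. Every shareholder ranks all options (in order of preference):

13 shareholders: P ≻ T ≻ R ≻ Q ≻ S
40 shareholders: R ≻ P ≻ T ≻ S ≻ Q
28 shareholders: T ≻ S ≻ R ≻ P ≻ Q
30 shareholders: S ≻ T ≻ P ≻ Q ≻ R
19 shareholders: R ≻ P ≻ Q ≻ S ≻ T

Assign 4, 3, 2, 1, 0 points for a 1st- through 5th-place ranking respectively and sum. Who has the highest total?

Q: 13·1 + 40·0 + 28·0 + 30·1 + 19·2 = 81
R: 13·2 + 40·4 + 28·2 + 30·0 + 19·4 = 318
S: 13·0 + 40·1 + 28·3 + 30·4 + 19·1 = 263
T: 13·3 + 40·2 + 28·4 + 30·3 + 19·0 = 321
P: 13·4 + 40·3 + 28·1 + 30·2 + 19·3 = 317
T has the highest Borda score (321).

T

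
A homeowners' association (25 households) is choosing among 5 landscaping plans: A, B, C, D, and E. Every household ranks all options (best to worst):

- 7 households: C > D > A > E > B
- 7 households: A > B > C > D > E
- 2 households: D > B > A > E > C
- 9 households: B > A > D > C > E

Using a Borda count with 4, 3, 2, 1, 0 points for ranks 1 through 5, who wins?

A: 7·2 + 7·4 + 2·2 + 9·3 = 73
B: 7·0 + 7·3 + 2·3 + 9·4 = 63
C: 7·4 + 7·2 + 2·0 + 9·1 = 51
D: 7·3 + 7·1 + 2·4 + 9·2 = 54
E: 7·1 + 7·0 + 2·1 + 9·0 = 9
A has the highest Borda score (73).

A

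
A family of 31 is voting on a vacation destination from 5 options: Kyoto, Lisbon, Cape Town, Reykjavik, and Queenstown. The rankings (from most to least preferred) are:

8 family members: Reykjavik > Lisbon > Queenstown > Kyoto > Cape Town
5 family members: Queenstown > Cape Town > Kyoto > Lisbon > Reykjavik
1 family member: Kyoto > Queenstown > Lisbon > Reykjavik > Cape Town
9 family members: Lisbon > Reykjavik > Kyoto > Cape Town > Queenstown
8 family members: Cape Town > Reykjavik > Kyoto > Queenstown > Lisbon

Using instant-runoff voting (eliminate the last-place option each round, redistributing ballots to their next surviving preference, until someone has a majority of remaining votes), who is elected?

Lisbon

Round 1: Kyoto 1, Lisbon 9, Cape Town 8, Reykjavik 8, Queenstown 5. Eliminate Kyoto.
Round 2: Lisbon 9, Cape Town 8, Reykjavik 8, Queenstown 6. Eliminate Queenstown.
Round 3: Lisbon 10, Cape Town 13, Reykjavik 8. Eliminate Reykjavik.
Round 4: Lisbon 18, Cape Town 13. Lisbon has a majority.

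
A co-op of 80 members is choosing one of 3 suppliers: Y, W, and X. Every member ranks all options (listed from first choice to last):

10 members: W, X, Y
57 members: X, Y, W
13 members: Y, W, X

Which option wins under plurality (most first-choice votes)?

X

First-place votes: Y 13, W 10, X 57.
X has the most first-place votes.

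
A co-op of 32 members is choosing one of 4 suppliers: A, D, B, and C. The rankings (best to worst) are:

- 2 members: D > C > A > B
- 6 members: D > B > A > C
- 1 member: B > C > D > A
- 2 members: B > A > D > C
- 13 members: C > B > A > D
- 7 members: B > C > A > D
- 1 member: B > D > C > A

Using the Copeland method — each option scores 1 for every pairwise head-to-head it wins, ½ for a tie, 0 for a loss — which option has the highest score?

A: beats D; loses to B and C → score 1.
D: loses to A, B, and C → score 0.
B: beats A, D, and C → score 3.
C: beats A and D; loses to B → score 2.
B has the best pairwise record.

B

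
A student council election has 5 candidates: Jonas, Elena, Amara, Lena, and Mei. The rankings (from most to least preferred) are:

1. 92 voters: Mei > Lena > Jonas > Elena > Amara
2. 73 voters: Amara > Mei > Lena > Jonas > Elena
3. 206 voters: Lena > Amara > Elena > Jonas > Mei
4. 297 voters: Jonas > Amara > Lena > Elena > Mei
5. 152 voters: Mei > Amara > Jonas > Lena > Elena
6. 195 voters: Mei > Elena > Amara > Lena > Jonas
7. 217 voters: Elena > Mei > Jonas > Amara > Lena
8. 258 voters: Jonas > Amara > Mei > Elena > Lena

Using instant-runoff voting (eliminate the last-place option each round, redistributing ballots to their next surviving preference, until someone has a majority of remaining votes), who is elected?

Round 1: Jonas 555, Elena 217, Amara 73, Lena 206, Mei 439. Eliminate Amara.
Round 2: Jonas 555, Elena 217, Lena 206, Mei 512. Eliminate Lena.
Round 3: Jonas 555, Elena 423, Mei 512. Eliminate Elena.
Round 4: Jonas 761, Mei 729. Jonas has a majority.

Jonas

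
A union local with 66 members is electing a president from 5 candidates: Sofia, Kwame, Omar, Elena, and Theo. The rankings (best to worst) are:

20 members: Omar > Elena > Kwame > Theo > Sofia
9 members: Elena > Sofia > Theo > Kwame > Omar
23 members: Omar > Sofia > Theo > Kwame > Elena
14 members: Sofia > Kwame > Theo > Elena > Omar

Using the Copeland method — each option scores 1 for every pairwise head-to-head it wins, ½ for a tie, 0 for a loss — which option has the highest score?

Omar

Sofia: beats Kwame, Elena, and Theo; loses to Omar → score 3.
Kwame: beats Elena and Theo; loses to Sofia and Omar → score 2.
Omar: beats Sofia, Kwame, Elena, and Theo → score 4.
Elena: loses to Sofia, Kwame, Omar, and Theo → score 0.
Theo: beats Elena; loses to Sofia, Kwame, and Omar → score 1.
Omar has the best pairwise record.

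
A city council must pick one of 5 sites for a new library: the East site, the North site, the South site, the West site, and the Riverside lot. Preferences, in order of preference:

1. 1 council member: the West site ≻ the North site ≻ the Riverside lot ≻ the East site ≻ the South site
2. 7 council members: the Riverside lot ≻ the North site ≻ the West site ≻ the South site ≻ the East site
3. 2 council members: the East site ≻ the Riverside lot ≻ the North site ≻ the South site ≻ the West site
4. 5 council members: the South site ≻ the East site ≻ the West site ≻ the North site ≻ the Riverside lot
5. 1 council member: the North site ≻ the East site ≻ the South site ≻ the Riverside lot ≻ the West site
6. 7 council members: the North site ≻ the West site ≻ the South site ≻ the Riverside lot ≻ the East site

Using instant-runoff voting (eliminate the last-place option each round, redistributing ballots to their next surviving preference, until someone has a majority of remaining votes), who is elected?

Round 1: the East site 2, the North site 8, the South site 5, the West site 1, the Riverside lot 7. Eliminate the West site.
Round 2: the East site 2, the North site 9, the South site 5, the Riverside lot 7. Eliminate the East site.
Round 3: the North site 9, the South site 5, the Riverside lot 9. Eliminate the South site.
Round 4: the North site 14, the Riverside lot 9. The North site has a majority.

the North site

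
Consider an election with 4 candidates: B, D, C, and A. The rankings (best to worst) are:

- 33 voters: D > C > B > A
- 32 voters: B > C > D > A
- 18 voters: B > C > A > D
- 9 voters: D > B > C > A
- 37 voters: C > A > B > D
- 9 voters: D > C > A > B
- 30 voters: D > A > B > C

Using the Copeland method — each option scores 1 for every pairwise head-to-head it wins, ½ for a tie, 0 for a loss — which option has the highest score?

B

B: beats D, C, and A → score 3.
D: beats A; loses to B and C → score 1.
C: beats D and A; loses to B → score 2.
A: loses to B, D, and C → score 0.
B has the best pairwise record.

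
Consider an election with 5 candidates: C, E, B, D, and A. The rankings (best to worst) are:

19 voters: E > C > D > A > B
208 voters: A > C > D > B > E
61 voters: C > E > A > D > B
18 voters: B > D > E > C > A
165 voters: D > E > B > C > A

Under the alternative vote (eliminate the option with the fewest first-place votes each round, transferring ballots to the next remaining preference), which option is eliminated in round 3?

C

Round 1: C 61, E 19, B 18, D 165, A 208. Eliminate B.
Round 2: C 61, E 19, D 183, A 208. Eliminate E.
Round 3: C 80, D 183, A 208. Eliminate C.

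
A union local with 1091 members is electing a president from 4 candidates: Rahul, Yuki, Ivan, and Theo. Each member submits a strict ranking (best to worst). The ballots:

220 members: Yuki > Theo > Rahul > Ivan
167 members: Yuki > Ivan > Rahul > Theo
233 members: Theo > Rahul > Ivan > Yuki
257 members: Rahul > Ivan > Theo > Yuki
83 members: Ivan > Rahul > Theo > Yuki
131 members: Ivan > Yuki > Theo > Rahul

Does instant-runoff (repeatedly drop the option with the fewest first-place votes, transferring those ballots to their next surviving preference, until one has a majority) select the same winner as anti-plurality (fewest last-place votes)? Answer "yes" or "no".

Instant-runoff — R1 Rahul 257, Yuki 387, Ivan 214, Theo 233 (Ivan out); R2 Rahul 340, Yuki 518, Theo 233 (Theo out); R3 Rahul 573, Yuki 518 (Rahul winner). Winner: Rahul.
Anti-plurality — last-place votes: Rahul 131, Yuki 573, Ivan 220, Theo 167. Winner: Rahul.
The two methods agree.

yes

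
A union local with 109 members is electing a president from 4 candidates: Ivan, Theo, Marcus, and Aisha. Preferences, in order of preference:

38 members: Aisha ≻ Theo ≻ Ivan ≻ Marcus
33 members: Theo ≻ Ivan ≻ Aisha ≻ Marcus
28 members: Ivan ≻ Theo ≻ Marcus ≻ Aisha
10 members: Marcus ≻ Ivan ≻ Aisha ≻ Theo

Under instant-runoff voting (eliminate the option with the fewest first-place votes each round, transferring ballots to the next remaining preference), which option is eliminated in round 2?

Round 1: Ivan 28, Theo 33, Marcus 10, Aisha 38. Eliminate Marcus.
Round 2: Ivan 38, Theo 33, Aisha 38. Eliminate Theo.

Theo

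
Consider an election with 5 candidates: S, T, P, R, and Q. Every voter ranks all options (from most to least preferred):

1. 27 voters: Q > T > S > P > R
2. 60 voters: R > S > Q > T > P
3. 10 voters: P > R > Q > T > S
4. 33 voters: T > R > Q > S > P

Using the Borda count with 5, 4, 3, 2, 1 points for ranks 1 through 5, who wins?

S: 27·3 + 60·4 + 10·1 + 33·2 = 397
T: 27·4 + 60·2 + 10·2 + 33·5 = 413
P: 27·2 + 60·1 + 10·5 + 33·1 = 197
R: 27·1 + 60·5 + 10·4 + 33·4 = 499
Q: 27·5 + 60·3 + 10·3 + 33·3 = 444
R has the highest Borda score (499).

R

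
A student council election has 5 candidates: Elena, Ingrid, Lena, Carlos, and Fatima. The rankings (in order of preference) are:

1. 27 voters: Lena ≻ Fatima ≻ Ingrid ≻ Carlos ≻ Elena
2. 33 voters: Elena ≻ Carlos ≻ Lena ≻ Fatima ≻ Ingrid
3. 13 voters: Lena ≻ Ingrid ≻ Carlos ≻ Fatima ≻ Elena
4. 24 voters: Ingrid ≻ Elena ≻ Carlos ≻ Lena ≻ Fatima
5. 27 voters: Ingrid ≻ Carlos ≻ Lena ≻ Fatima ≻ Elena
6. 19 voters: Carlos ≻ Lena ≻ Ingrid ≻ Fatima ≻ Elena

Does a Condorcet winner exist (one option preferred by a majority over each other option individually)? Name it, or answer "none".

Checking pairwise contests:
Ingrid beats Elena 110–33.
Lena beats Ingrid 92–51.
Carlos beats Lena 103–40.
Ingrid beats Carlos 91–52.
Ingrid beats Fatima 83–60.
Every option loses at least one head-to-head, so there is no Condorcet winner.

none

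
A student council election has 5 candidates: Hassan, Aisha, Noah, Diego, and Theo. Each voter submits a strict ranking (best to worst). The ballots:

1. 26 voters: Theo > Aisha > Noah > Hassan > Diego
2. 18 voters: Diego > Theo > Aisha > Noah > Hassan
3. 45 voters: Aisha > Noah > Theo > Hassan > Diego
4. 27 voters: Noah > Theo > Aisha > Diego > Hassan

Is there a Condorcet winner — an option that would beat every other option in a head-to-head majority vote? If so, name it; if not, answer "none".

none

Checking pairwise contests:
Aisha beats Hassan 116–0.
Theo beats Aisha 71–45.
Aisha beats Noah 89–27.
Hassan beats Diego 71–45.
Noah beats Theo 72–44.
Every option loses at least one head-to-head, so there is no Condorcet winner.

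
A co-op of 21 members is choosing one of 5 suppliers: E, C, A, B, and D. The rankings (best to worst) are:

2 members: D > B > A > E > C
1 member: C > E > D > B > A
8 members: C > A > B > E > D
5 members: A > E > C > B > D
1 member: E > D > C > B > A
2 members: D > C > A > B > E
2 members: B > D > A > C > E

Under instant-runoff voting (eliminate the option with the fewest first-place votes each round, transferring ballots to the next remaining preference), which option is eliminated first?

E

Round 1: E 1, C 9, A 5, B 2, D 4. Eliminate E.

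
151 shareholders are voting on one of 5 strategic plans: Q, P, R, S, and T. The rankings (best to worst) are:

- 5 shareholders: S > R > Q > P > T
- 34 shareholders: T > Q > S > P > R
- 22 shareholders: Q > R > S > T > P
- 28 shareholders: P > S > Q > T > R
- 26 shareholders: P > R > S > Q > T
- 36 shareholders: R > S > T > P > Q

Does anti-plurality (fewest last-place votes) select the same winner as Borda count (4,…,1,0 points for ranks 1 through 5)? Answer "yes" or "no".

yes

Anti-plurality — last-place votes: Q 36, P 22, R 62, S 0, T 31. Winner: S.
Borda — scores: Q 282, P 291, R 303, S 376, T 258. Winner: S.
The two methods agree.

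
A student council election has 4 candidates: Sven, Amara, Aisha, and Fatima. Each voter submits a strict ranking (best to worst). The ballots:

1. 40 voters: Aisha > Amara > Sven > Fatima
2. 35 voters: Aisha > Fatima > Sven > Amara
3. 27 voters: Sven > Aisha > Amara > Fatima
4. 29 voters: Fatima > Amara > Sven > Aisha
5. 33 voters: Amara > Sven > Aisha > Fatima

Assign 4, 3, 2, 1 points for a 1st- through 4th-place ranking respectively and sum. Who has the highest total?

Aisha

Sven: 40·2 + 35·2 + 27·4 + 29·2 + 33·3 = 415
Amara: 40·3 + 35·1 + 27·2 + 29·3 + 33·4 = 428
Aisha: 40·4 + 35·4 + 27·3 + 29·1 + 33·2 = 476
Fatima: 40·1 + 35·3 + 27·1 + 29·4 + 33·1 = 321
Aisha has the highest Borda score (476).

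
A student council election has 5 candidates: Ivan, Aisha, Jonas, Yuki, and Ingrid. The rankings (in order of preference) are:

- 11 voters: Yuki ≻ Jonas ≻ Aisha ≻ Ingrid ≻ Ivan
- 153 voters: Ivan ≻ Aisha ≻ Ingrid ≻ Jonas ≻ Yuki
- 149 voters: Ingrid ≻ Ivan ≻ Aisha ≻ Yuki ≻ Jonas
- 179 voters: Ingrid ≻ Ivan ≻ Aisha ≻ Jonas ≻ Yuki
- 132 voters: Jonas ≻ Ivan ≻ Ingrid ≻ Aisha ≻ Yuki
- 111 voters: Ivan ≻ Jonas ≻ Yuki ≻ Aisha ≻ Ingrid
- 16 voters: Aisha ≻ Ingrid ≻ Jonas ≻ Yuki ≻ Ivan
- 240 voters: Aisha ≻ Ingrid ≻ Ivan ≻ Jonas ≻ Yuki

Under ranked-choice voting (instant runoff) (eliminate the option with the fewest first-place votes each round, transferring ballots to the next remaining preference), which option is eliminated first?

Yuki

Round 1: Ivan 264, Aisha 256, Jonas 132, Yuki 11, Ingrid 328. Eliminate Yuki.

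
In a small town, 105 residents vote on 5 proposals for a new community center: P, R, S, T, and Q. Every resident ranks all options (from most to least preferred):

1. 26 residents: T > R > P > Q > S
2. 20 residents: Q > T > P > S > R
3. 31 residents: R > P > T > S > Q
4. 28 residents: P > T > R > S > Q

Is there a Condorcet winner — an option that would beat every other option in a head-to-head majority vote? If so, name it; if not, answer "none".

Checking pairwise contests:
R beats P 57–48.
T beats R 74–31.
P beats S 105–0.
P beats T 59–46.
P beats Q 85–20.
Every option loses at least one head-to-head, so there is no Condorcet winner.

none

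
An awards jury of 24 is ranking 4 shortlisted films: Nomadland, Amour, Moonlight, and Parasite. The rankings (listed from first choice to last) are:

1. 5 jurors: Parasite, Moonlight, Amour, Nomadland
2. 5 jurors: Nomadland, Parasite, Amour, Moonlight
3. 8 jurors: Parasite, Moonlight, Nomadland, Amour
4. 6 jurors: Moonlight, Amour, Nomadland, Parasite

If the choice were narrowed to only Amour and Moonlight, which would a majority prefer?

Voters preferring Amour to Moonlight: 5; preferring Moonlight to Amour: 19.
Moonlight wins the head-to-head.

Moonlight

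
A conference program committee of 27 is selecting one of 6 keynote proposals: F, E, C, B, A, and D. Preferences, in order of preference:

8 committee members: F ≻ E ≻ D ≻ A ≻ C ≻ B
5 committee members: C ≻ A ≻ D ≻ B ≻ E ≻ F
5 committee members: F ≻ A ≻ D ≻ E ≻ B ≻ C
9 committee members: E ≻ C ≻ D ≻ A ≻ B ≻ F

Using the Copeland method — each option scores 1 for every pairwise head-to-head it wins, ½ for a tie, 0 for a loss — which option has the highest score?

E

F: loses to E, C, B, A, and D → score 0.
E: beats F, C, B, A, and D → score 5.
C: beats F, B, A, and D; loses to E → score 4.
B: beats F; loses to E, C, A, and D → score 1.
A: beats F and B; loses to E, C, and D → score 2.
D: beats F, B, and A; loses to E and C → score 3.
E has the best pairwise record.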